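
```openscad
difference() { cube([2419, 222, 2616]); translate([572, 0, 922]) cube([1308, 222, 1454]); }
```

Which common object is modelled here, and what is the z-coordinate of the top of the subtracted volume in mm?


A wall with a window opening. The window head height is 2376 mm.

A wall with a rectangular opening subtracted — a window. Sill at z = 922, opening 1454 mm tall, so the head is at 922 + 1454 = 2376 mm.


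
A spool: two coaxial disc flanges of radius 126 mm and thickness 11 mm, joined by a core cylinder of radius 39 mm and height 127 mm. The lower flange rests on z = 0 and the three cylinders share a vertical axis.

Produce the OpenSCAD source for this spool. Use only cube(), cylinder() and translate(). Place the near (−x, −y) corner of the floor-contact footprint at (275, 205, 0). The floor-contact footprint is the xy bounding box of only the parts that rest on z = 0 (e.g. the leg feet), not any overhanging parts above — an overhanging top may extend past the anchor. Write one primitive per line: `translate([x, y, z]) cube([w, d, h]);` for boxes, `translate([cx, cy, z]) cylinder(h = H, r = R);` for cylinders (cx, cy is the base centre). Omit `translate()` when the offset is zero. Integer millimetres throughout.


translate([401, 331, 0]) cylinder(h = 11, r = 126);
translate([401, 331, 11]) cylinder(h = 127, r = 39);
translate([401, 331, 138]) cylinder(h = 11, r = 126);


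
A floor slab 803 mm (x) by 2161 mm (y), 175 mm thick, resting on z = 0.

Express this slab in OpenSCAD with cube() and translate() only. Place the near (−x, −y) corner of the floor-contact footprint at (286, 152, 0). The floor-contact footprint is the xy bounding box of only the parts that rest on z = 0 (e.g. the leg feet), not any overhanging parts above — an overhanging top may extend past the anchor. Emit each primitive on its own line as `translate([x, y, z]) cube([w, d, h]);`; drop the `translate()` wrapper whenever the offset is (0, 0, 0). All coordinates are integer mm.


translate([286, 152, 0]) cube([803, 2161, 175]);


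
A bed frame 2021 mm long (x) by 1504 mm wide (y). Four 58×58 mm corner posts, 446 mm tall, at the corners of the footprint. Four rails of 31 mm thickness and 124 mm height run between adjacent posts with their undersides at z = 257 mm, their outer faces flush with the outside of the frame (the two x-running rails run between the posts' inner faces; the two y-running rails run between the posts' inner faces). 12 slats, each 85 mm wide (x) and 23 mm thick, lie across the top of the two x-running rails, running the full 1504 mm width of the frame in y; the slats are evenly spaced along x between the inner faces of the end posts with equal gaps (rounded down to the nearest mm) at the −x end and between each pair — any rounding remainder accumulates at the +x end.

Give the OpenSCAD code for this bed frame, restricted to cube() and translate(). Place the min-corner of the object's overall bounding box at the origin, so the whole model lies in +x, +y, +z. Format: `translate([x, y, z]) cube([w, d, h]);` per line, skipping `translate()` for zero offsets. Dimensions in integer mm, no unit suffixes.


// slat z = rail_z + rail_h = 257 + 124 = 381
// slat gap = ⌊(1905 − 12·85) / 13⌋ = 68
cube([58, 58, 446]);
translate([0, 1446, 0]) cube([58, 58, 446]);
translate([1963, 0, 0]) cube([58, 58, 446]);
translate([1963, 1446, 0]) cube([58, 58, 446]);
translate([58, 0, 257]) cube([1905, 31, 124]);
translate([58, 1473, 257]) cube([1905, 31, 124]);
translate([0, 58, 257]) cube([31, 1388, 124]);
translate([1990, 58, 257]) cube([31, 1388, 124]);
translate([126, 0, 381]) cube([85, 1504, 23]);
translate([279, 0, 381]) cube([85, 1504, 23]);
translate([432, 0, 381]) cube([85, 1504, 23]);
translate([585, 0, 381]) cube([85, 1504, 23]);
translate([738, 0, 381]) cube([85, 1504, 23]);
translate([891, 0, 381]) cube([85, 1504, 23]);
translate([1044, 0, 381]) cube([85, 1504, 23]);
translate([1197, 0, 381]) cube([85, 1504, 23]);
translate([1350, 0, 381]) cube([85, 1504, 23]);
translate([1503, 0, 381]) cube([85, 1504, 23]);
translate([1656, 0, 381]) cube([85, 1504, 23]);
translate([1809, 0, 381]) cube([85, 1504, 23]);


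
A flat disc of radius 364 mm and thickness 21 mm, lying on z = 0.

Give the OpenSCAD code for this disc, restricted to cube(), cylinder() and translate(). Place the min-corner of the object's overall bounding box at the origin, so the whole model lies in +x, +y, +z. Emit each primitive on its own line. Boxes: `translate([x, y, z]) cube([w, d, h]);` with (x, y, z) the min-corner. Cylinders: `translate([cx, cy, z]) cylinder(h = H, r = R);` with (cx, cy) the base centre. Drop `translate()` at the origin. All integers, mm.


translate([364, 364, 0]) cylinder(h = 21, r = 364);


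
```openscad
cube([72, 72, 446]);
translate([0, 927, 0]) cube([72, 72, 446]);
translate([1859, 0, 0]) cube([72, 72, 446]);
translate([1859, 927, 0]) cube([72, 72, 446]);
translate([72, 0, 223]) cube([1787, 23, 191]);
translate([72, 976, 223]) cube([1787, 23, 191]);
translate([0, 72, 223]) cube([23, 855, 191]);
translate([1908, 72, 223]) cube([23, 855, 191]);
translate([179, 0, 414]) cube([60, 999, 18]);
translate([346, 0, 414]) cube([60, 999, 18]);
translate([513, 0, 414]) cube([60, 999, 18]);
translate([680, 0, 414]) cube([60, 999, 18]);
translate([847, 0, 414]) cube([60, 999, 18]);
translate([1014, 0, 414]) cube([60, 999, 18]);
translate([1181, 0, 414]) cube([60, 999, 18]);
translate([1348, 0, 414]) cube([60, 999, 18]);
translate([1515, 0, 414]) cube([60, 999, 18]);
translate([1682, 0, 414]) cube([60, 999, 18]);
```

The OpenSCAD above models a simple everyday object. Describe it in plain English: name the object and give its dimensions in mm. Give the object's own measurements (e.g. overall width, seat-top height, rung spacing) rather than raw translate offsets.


A bed frame 1931 mm long (x) by 999 mm wide (y). Four 72×72 mm corner posts, 446 mm tall, at the corners of the footprint. Four rails of 23 mm thickness and 191 mm height run between adjacent posts with their undersides at z = 223 mm, their outer faces flush with the outside of the frame (the two x-running rails run between the posts' inner faces; the two y-running rails run between the posts' inner faces). 10 slats, each 60 mm wide (x) and 18 mm thick, lie across the top of the two x-running rails, running the full 999 mm width of the frame in y; along x they sit between the end posts with a 107 mm gap after the −x posts and between neighbouring slats, leaving 117 mm before the +x posts.


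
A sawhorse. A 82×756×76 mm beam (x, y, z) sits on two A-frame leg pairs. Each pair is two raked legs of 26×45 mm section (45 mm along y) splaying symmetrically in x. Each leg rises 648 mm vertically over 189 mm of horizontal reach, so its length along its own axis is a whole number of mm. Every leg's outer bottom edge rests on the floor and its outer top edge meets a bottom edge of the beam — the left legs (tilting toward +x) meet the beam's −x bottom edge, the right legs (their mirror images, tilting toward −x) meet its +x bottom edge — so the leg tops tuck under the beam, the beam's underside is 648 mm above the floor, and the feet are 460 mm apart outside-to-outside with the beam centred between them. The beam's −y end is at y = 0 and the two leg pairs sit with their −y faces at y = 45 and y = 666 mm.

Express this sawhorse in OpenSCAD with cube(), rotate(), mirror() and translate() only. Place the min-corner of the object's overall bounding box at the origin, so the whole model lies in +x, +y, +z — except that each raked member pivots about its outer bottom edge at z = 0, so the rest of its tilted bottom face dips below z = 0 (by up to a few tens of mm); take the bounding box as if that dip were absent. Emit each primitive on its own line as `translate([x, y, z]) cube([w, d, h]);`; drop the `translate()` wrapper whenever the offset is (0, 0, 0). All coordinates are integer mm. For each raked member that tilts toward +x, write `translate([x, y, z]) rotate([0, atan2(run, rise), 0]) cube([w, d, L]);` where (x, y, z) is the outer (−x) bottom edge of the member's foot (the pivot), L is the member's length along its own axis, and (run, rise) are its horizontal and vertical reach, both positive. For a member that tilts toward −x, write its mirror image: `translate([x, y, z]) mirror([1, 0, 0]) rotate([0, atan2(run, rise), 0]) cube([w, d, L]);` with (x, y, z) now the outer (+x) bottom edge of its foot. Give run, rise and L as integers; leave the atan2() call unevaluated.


translate([189, 0, 648]) cube([82, 756, 76]);
translate([0, 45, 0]) rotate([0, atan2(189, 648), 0]) cube([26, 45, 675]);
translate([460, 45, 0]) mirror([1, 0, 0]) rotate([0, atan2(189, 648), 0]) cube([26, 45, 675]);
translate([0, 666, 0]) rotate([0, atan2(189, 648), 0]) cube([26, 45, 675]);
translate([460, 666, 0]) mirror([1, 0, 0]) rotate([0, atan2(189, 648), 0]) cube([26, 45, 675]);


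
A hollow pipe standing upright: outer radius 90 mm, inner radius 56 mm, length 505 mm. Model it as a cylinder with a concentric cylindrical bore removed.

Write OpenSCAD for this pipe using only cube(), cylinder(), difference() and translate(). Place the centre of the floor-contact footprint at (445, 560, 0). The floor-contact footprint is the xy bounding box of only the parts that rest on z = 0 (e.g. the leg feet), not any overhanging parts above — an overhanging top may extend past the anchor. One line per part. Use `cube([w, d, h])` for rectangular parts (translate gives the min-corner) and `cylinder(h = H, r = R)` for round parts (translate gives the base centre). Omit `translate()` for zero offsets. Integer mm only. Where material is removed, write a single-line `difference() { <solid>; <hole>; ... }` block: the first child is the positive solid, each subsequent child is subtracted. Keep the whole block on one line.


difference() { translate([445, 560, 0]) cylinder(h = 505, r = 90); translate([445, 560, 0]) cylinder(h = 505, r = 56); }


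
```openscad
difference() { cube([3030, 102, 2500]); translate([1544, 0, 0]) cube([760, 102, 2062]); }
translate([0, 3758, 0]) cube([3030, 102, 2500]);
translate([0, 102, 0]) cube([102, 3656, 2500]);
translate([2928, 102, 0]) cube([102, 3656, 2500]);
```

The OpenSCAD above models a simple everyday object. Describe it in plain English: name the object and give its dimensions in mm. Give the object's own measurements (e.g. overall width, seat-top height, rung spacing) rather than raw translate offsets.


A single room: four walls, each 2500 mm tall and 102 mm thick, enclosing an outside footprint 3030×3860 mm (x × y), no floor or roof. The front and back walls (−y and +y sides) run the full x-width; the side walls fit between their inner faces. A door opening 760 mm wide and 2062 mm tall is cut through the front wall from the floor up, its −x edge 1544 mm from the wall's −x end.


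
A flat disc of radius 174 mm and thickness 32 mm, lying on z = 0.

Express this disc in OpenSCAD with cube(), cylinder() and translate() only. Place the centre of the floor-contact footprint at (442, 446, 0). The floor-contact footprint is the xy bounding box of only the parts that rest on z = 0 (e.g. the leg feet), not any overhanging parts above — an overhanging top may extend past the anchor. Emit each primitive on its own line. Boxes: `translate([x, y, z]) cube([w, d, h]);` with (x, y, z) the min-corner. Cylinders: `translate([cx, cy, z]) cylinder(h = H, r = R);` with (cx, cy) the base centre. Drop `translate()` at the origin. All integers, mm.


translate([442, 446, 0]) cylinder(h = 32, r = 174);


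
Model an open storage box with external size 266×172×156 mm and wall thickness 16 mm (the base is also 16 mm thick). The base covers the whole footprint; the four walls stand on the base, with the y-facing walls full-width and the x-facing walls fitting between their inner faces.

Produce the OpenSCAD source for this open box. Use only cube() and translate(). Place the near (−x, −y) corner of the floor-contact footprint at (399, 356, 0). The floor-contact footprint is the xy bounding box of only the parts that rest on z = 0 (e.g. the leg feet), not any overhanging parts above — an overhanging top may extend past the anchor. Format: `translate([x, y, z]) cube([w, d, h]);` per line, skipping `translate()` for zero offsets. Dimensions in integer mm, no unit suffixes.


translate([399, 356, 0]) cube([266, 172, 16]);
translate([399, 356, 16]) cube([266, 16, 140]);
translate([399, 512, 16]) cube([266, 16, 140]);
translate([399, 372, 16]) cube([16, 140, 140]);
translate([649, 372, 16]) cube([16, 140, 140]);


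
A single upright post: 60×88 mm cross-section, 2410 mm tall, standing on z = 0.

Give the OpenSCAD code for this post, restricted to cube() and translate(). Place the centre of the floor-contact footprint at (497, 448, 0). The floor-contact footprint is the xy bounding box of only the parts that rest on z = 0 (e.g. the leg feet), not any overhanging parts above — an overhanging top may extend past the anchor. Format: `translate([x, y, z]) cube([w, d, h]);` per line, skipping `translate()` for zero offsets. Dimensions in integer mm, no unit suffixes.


translate([467, 404, 0]) cube([60, 88, 2410]);


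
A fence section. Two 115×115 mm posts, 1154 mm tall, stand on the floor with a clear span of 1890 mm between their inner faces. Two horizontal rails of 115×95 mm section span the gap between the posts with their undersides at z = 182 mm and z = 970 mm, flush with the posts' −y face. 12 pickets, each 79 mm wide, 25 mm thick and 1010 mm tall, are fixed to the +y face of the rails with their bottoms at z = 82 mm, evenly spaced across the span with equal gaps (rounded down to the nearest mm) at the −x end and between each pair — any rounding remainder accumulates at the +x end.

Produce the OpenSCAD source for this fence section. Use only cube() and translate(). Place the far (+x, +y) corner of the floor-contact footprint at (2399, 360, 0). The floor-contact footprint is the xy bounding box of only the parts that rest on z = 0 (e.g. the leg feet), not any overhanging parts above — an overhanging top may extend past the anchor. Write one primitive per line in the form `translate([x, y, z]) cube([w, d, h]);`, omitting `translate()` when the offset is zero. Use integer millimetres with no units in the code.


translate([279, 245, 0]) cube([115, 115, 1154]);
translate([2284, 245, 0]) cube([115, 115, 1154]);
translate([394, 245, 182]) cube([1890, 115, 95]);
translate([394, 245, 970]) cube([1890, 115, 95]);
translate([466, 360, 82]) cube([79, 25, 1010]);
translate([617, 360, 82]) cube([79, 25, 1010]);
translate([768, 360, 82]) cube([79, 25, 1010]);
translate([919, 360, 82]) cube([79, 25, 1010]);
translate([1070, 360, 82]) cube([79, 25, 1010]);
translate([1221, 360, 82]) cube([79, 25, 1010]);
translate([1372, 360, 82]) cube([79, 25, 1010]);
translate([1523, 360, 82]) cube([79, 25, 1010]);
translate([1674, 360, 82]) cube([79, 25, 1010]);
translate([1825, 360, 82]) cube([79, 25, 1010]);
translate([1976, 360, 82]) cube([79, 25, 1010]);
translate([2127, 360, 82]) cube([79, 25, 1010]);


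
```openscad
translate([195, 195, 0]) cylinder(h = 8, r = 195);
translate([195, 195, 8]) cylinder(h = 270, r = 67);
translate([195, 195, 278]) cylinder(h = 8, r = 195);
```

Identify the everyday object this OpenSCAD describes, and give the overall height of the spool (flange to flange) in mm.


A spool. The overall height is 286 mm.

Three coaxial cylinders, large–small–large — a spool. Two 8 mm flanges and a 270 mm core give 8 + 270 + 8 = 286 mm.


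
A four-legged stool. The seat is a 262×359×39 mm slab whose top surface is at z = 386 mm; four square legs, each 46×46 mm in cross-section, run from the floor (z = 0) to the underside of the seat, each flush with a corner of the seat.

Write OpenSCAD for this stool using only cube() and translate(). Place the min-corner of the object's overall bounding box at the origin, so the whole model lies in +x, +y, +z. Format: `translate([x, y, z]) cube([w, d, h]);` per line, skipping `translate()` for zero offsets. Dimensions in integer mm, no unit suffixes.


translate([0, 0, 347]) cube([262, 359, 39]);
cube([46, 46, 347]);
translate([216, 0, 0]) cube([46, 46, 347]);
translate([0, 313, 0]) cube([46, 46, 347]);
translate([216, 313, 0]) cube([46, 46, 347]);


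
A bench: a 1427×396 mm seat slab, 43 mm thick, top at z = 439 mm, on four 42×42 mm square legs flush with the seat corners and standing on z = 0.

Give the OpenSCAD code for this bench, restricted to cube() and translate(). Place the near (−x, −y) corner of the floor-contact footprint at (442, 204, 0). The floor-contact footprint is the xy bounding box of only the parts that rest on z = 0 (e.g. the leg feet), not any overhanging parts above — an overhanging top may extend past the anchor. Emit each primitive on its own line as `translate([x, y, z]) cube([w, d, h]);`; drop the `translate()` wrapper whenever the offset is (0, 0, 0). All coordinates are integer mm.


translate([442, 204, 396]) cube([1427, 396, 43]);
translate([442, 204, 0]) cube([42, 42, 396]);
translate([442, 558, 0]) cube([42, 42, 396]);
translate([1827, 204, 0]) cube([42, 42, 396]);
translate([1827, 558, 0]) cube([42, 42, 396]);


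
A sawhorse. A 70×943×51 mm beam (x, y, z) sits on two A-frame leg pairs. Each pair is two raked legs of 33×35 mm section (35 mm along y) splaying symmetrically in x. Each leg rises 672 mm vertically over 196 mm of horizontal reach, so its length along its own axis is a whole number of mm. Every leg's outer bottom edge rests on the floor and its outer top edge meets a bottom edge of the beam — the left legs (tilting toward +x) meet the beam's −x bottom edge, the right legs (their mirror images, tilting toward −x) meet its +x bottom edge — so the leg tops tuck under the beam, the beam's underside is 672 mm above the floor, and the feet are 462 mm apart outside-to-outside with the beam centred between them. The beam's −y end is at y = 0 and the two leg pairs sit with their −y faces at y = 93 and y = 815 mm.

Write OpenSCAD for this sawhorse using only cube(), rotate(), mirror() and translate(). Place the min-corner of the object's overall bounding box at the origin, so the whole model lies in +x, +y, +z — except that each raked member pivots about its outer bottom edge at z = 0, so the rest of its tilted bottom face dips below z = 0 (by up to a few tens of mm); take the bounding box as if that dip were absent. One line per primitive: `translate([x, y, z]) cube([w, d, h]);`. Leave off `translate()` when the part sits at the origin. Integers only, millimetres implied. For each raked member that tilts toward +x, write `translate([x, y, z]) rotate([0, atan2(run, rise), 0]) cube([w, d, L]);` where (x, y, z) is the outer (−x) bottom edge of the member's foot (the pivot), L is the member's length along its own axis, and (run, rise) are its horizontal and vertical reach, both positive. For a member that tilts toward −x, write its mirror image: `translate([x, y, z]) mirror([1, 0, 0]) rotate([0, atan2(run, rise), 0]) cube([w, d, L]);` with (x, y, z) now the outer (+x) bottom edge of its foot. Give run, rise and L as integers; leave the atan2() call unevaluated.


// leg length = √(196² + 672²) = 700
// right-leg outer foot x = 2·196 + 70 = 462
// beam min-corner = (196, 0, 672)
translate([196, 0, 672]) cube([70, 943, 51]);
translate([0, 93, 0]) rotate([0, atan2(196, 672), 0]) cube([33, 35, 700]);
translate([462, 93, 0]) mirror([1, 0, 0]) rotate([0, atan2(196, 672), 0]) cube([33, 35, 700]);
translate([0, 815, 0]) rotate([0, atan2(196, 672), 0]) cube([33, 35, 700]);
translate([462, 815, 0]) mirror([1, 0, 0]) rotate([0, atan2(196, 672), 0]) cube([33, 35, 700]);


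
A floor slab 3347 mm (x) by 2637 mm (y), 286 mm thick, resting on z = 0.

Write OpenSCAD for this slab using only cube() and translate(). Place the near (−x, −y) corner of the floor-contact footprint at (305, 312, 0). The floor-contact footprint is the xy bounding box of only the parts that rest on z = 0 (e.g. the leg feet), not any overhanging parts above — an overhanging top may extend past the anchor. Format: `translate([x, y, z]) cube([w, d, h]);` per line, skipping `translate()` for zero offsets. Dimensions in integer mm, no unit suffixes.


translate([305, 312, 0]) cube([3347, 2637, 286]);


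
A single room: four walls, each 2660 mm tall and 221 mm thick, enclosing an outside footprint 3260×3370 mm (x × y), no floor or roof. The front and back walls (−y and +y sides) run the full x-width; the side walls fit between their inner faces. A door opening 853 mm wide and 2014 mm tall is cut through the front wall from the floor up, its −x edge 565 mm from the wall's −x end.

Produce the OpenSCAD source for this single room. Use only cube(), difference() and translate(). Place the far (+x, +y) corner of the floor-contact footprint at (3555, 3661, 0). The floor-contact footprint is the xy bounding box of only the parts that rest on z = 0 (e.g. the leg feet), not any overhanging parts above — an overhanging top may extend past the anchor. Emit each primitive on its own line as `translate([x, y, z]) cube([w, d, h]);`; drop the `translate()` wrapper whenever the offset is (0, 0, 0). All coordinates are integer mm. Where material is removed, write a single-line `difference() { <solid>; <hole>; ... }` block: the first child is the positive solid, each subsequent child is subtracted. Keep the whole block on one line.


difference() { translate([295, 291, 0]) cube([3260, 221, 2660]); translate([860, 291, 0]) cube([853, 221, 2014]); }
translate([295, 3440, 0]) cube([3260, 221, 2660]);
translate([295, 512, 0]) cube([221, 2928, 2660]);
translate([3334, 512, 0]) cube([221, 2928, 2660]);


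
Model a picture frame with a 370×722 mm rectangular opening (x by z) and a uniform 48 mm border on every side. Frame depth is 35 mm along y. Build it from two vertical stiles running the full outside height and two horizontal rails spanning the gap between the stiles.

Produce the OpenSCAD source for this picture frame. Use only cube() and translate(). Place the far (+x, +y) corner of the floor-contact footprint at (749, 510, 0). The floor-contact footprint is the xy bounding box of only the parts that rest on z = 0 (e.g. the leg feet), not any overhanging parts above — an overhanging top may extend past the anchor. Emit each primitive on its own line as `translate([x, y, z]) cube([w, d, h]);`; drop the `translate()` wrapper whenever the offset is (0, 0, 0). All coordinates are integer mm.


translate([283, 475, 0]) cube([48, 35, 818]);
translate([701, 475, 0]) cube([48, 35, 818]);
translate([331, 475, 0]) cube([370, 35, 48]);
translate([331, 475, 770]) cube([370, 35, 48]);


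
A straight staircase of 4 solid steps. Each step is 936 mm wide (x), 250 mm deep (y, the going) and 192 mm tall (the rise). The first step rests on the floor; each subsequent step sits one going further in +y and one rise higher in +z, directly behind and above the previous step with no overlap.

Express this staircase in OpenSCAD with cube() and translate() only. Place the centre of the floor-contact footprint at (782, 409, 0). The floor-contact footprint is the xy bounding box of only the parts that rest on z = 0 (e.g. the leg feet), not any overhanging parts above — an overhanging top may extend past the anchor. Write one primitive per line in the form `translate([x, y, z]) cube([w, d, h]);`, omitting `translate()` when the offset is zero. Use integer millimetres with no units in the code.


translate([314, 284, 0]) cube([936, 250, 192]);
translate([314, 534, 192]) cube([936, 250, 192]);
translate([314, 784, 384]) cube([936, 250, 192]);
translate([314, 1034, 576]) cube([936, 250, 192]);


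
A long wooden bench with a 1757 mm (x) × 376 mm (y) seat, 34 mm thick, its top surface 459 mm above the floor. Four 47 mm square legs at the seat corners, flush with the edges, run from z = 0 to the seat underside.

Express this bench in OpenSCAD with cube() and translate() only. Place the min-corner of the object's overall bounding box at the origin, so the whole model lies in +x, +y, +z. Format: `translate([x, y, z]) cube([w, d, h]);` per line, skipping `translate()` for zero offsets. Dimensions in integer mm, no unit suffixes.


translate([0, 0, 425]) cube([1757, 376, 34]);
cube([47, 47, 425]);
translate([0, 329, 0]) cube([47, 47, 425]);
translate([1710, 0, 0]) cube([47, 47, 425]);
translate([1710, 329, 0]) cube([47, 47, 425]);


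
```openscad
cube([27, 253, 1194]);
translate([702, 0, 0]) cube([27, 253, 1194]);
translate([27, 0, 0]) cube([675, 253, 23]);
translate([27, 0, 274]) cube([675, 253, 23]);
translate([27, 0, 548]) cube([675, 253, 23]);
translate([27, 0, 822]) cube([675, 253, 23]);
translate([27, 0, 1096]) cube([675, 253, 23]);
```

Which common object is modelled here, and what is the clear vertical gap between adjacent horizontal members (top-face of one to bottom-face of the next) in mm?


A bookshelf. The clear shelf gap is 251 mm.

Two tall side panels with 5 horizontal boards between them — a bookshelf. The first two shelf undersides are at z = 0 and z = 274; with shelf thickness 23, the clear gap is 274 − 0 − 23 = 251 mm.


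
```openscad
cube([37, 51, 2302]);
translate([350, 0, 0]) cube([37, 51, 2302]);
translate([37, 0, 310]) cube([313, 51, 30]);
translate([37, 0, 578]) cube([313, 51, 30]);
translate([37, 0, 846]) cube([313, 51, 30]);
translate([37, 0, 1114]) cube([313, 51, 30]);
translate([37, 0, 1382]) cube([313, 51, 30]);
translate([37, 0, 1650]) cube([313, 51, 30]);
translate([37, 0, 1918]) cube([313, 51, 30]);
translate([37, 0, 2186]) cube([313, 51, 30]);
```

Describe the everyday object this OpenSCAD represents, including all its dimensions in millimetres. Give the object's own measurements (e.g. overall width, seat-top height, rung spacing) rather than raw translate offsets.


A straight ladder. Two 37×51 mm vertical rails, 2302 mm tall, stand 387 mm apart (outside-to-outside) with their front faces coplanar on the −y side. 8 rungs, each 51 mm deep and 30 mm tall, span between the inner faces of the rails, front faces flush with the rails. The lowest rung's underside is at z = 310 mm and rungs are spaced 268 mm apart (underside to underside).


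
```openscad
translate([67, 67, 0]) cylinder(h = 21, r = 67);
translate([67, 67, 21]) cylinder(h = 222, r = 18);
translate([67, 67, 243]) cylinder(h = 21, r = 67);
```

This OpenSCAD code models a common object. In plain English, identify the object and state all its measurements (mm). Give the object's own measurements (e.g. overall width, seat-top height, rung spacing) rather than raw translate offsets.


A spool: two coaxial disc flanges of radius 67 mm and thickness 21 mm, joined by a core cylinder of radius 18 mm and height 222 mm. The lower flange rests on z = 0 and the three cylinders share a vertical axis.


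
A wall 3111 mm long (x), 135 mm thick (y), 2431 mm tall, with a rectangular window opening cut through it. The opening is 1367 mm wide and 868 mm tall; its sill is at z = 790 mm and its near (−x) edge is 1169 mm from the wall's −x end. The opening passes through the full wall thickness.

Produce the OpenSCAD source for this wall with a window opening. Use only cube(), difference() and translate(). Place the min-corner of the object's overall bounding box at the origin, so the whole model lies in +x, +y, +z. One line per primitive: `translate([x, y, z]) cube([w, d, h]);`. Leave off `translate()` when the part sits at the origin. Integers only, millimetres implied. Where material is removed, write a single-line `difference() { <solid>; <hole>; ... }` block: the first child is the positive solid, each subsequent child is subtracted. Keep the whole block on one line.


difference() { cube([3111, 135, 2431]); translate([1169, 0, 790]) cube([1367, 135, 868]); }


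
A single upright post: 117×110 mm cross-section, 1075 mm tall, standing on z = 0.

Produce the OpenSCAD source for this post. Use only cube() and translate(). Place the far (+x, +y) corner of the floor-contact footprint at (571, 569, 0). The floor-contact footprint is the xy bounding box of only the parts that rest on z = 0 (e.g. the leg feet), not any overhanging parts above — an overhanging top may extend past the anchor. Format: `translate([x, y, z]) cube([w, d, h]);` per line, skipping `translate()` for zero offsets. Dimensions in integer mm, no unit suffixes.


translate([454, 459, 0]) cube([117, 110, 1075]);


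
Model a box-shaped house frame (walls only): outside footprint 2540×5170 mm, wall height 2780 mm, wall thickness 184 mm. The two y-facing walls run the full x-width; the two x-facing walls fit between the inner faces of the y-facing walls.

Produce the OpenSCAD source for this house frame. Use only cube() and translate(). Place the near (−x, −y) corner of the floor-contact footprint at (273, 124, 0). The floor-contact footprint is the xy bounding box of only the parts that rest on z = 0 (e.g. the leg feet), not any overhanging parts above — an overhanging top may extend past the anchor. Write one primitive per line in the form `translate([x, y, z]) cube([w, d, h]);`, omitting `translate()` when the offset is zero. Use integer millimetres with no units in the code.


translate([273, 124, 0]) cube([2540, 184, 2780]);
translate([273, 5110, 0]) cube([2540, 184, 2780]);
translate([273, 308, 0]) cube([184, 4802, 2780]);
translate([2629, 308, 0]) cube([184, 4802, 2780]);


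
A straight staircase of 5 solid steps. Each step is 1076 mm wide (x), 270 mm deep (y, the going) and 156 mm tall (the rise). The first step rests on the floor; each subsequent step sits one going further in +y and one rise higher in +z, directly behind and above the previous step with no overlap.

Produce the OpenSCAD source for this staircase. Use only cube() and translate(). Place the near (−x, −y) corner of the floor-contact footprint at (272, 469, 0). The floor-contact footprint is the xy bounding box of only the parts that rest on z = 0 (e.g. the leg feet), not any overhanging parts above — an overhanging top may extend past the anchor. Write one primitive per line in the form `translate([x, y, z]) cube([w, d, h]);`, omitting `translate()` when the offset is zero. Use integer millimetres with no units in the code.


translate([272, 469, 0]) cube([1076, 270, 156]);
translate([272, 739, 156]) cube([1076, 270, 156]);
translate([272, 1009, 312]) cube([1076, 270, 156]);
translate([272, 1279, 468]) cube([1076, 270, 156]);
translate([272, 1549, 624]) cube([1076, 270, 156]);


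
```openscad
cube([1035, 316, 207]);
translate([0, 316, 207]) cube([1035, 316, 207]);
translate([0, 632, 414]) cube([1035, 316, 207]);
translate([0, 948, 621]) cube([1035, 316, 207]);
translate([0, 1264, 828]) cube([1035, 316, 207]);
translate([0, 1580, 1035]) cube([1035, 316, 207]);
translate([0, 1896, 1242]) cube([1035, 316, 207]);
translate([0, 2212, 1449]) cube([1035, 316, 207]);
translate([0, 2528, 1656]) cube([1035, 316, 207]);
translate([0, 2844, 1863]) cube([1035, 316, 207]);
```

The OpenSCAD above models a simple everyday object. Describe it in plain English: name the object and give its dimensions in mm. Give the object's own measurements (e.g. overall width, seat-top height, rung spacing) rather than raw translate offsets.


A straight staircase of 10 solid steps. Each step is 1035 mm wide (x), 316 mm deep (y, the going) and 207 mm tall (the rise). The first step rests on the floor; each subsequent step sits one going further in +y and one rise higher in +z, directly behind and above the previous step with no overlap.


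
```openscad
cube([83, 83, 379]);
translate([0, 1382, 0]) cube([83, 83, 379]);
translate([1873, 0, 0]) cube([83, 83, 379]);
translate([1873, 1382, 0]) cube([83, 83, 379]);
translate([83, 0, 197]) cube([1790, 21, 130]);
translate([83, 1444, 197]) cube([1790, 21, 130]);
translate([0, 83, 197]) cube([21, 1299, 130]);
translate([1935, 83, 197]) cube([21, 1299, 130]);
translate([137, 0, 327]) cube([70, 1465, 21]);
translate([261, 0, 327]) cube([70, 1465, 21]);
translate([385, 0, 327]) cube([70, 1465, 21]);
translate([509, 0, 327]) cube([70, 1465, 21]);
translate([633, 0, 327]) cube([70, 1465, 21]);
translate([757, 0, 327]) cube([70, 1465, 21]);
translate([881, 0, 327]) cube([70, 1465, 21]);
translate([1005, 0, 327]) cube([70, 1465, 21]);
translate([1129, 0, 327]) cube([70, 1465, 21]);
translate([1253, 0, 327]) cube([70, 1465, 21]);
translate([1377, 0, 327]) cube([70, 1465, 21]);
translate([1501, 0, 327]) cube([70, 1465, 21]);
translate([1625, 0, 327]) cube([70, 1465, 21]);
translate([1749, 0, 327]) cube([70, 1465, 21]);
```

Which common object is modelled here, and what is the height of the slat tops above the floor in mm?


A bed frame. The slat-top height is 348 mm.

Four posts, four rails, and a row of slats — a bed frame. Slats sit on the rails at z = 197 + 130 = 327; with slat thickness 21, the top is 348 mm.


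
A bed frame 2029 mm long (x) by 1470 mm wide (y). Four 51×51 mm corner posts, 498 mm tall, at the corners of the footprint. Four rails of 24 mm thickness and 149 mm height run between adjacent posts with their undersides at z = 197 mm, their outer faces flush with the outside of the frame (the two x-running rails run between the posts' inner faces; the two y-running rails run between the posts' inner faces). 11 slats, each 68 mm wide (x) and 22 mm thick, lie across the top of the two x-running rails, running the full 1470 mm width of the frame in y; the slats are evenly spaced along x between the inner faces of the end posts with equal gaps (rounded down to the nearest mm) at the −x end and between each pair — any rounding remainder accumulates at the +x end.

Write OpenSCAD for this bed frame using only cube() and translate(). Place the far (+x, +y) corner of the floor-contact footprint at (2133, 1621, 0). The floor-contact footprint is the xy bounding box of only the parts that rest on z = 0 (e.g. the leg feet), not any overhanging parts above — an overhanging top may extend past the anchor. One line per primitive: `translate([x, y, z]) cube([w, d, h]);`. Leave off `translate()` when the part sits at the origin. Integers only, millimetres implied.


translate([104, 151, 0]) cube([51, 51, 498]);
translate([104, 1570, 0]) cube([51, 51, 498]);
translate([2082, 151, 0]) cube([51, 51, 498]);
translate([2082, 1570, 0]) cube([51, 51, 498]);
translate([155, 151, 197]) cube([1927, 24, 149]);
translate([155, 1597, 197]) cube([1927, 24, 149]);
translate([104, 202, 197]) cube([24, 1368, 149]);
translate([2109, 202, 197]) cube([24, 1368, 149]);
translate([253, 151, 346]) cube([68, 1470, 22]);
translate([419, 151, 346]) cube([68, 1470, 22]);
translate([585, 151, 346]) cube([68, 1470, 22]);
translate([751, 151, 346]) cube([68, 1470, 22]);
translate([917, 151, 346]) cube([68, 1470, 22]);
translate([1083, 151, 346]) cube([68, 1470, 22]);
translate([1249, 151, 346]) cube([68, 1470, 22]);
translate([1415, 151, 346]) cube([68, 1470, 22]);
translate([1581, 151, 346]) cube([68, 1470, 22]);
translate([1747, 151, 346]) cube([68, 1470, 22]);
translate([1913, 151, 346]) cube([68, 1470, 22]);


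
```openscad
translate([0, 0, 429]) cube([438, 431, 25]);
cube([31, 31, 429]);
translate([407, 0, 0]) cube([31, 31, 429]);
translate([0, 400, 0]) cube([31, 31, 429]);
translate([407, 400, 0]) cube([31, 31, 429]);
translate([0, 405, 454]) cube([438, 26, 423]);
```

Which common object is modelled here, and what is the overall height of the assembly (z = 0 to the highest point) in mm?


A chair. The overall height is 877 mm.

A slab on four corner posts with a tall panel at the back — a chair. The seat slab sits at z = 429 with thickness 25, and the 423 mm backrest starts at the seat top, so the overall height is 429 + 25 + 423 = 877 mm.


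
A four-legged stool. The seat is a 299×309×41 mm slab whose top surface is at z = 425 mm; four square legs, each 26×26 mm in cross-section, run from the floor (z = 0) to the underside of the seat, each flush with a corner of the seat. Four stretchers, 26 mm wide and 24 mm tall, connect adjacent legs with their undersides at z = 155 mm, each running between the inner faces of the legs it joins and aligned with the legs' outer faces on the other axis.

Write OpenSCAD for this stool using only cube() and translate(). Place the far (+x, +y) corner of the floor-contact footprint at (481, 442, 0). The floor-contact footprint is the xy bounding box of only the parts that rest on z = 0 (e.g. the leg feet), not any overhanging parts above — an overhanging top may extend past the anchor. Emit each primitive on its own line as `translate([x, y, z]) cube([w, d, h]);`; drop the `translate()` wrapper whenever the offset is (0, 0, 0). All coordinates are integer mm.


translate([182, 133, 384]) cube([299, 309, 41]);
translate([182, 133, 0]) cube([26, 26, 384]);
translate([455, 133, 0]) cube([26, 26, 384]);
translate([182, 416, 0]) cube([26, 26, 384]);
translate([455, 416, 0]) cube([26, 26, 384]);
translate([208, 133, 155]) cube([247, 26, 24]);
translate([208, 416, 155]) cube([247, 26, 24]);
translate([182, 159, 155]) cube([26, 257, 24]);
translate([455, 159, 155]) cube([26, 257, 24]);


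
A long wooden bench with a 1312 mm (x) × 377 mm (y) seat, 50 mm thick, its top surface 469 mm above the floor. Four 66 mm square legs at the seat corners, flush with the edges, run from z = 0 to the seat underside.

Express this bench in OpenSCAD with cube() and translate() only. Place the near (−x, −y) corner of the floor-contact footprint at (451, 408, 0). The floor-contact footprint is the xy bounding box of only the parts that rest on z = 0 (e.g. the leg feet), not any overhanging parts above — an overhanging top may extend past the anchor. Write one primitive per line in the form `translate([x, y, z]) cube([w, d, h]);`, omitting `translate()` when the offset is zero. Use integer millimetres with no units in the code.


// leg_h = 469 − 50 = 419
translate([451, 408, 419]) cube([1312, 377, 50]);
translate([451, 408, 0]) cube([66, 66, 419]);
translate([451, 719, 0]) cube([66, 66, 419]);
translate([1697, 408, 0]) cube([66, 66, 419]);
translate([1697, 719, 0]) cube([66, 66, 419]);


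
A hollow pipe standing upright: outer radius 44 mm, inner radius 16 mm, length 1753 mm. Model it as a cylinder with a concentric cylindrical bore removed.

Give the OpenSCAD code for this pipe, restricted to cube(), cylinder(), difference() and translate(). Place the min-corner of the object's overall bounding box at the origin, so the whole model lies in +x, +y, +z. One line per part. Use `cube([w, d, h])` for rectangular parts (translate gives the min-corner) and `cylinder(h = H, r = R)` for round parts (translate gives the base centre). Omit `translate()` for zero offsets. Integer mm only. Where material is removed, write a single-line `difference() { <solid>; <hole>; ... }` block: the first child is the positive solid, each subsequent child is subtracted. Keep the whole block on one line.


difference() { translate([44, 44, 0]) cylinder(h = 1753, r = 44); translate([44, 44, 0]) cylinder(h = 1753, r = 16); }


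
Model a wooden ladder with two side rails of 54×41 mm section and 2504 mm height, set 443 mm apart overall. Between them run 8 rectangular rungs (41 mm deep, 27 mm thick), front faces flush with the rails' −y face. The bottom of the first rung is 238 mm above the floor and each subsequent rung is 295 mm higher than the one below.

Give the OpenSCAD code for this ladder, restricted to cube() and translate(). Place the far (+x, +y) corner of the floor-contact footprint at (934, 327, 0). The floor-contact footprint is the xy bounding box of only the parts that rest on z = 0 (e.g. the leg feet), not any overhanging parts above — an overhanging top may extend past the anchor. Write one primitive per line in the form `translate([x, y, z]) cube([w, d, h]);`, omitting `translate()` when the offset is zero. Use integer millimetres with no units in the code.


translate([491, 286, 0]) cube([54, 41, 2504]);
translate([880, 286, 0]) cube([54, 41, 2504]);
translate([545, 286, 238]) cube([335, 41, 27]);
translate([545, 286, 533]) cube([335, 41, 27]);
translate([545, 286, 828]) cube([335, 41, 27]);
translate([545, 286, 1123]) cube([335, 41, 27]);
translate([545, 286, 1418]) cube([335, 41, 27]);
translate([545, 286, 1713]) cube([335, 41, 27]);
translate([545, 286, 2008]) cube([335, 41, 27]);
translate([545, 286, 2303]) cube([335, 41, 27]);
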